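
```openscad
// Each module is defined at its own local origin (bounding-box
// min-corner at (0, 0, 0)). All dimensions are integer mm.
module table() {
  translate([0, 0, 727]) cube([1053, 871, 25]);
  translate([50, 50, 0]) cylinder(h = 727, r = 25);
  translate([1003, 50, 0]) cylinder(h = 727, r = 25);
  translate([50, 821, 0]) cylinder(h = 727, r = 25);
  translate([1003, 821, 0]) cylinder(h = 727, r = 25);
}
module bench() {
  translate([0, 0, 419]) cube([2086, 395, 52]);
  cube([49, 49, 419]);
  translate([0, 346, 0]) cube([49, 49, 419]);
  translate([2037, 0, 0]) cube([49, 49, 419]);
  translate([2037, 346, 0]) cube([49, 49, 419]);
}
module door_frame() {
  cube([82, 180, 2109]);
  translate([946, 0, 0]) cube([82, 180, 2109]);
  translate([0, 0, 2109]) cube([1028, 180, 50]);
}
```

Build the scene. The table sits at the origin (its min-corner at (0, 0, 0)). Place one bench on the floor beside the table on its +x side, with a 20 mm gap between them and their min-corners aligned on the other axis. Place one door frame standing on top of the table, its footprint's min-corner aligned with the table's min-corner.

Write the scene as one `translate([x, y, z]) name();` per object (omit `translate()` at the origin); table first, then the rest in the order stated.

table();
translate([1073, 0, 0]) bench();
translate([0, 0, 752]) door_frame();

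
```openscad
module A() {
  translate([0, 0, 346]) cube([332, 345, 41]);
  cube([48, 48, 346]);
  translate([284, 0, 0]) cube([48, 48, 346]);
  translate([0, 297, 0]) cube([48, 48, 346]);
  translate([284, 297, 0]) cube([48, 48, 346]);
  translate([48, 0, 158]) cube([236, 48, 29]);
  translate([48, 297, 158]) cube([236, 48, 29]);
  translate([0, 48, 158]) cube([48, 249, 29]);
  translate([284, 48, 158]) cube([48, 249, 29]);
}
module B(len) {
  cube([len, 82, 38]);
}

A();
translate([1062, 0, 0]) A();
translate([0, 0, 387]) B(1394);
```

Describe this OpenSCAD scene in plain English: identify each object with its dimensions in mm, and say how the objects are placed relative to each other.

A is a simple wooden stool: a rectangular seat 332 mm (x) by 345 mm (y), 41 mm thick, top face at z = 387 mm, on four square legs, each 48×48 mm in cross-section. The legs rest on z = 0, each flush with a corner of the seat. Four stretchers, 48 mm wide and 29 mm tall, connect adjacent legs with their undersides at z = 158 mm, each running between the inner faces of the legs it joins and aligned with the legs' outer faces on the other axis.

B is a rectangular beam 1394 mm long (x), 82 mm deep (y), 38 mm thick (z).

The beam spans the tops of two stools placed 730 mm apart, resting at z = 387 mm.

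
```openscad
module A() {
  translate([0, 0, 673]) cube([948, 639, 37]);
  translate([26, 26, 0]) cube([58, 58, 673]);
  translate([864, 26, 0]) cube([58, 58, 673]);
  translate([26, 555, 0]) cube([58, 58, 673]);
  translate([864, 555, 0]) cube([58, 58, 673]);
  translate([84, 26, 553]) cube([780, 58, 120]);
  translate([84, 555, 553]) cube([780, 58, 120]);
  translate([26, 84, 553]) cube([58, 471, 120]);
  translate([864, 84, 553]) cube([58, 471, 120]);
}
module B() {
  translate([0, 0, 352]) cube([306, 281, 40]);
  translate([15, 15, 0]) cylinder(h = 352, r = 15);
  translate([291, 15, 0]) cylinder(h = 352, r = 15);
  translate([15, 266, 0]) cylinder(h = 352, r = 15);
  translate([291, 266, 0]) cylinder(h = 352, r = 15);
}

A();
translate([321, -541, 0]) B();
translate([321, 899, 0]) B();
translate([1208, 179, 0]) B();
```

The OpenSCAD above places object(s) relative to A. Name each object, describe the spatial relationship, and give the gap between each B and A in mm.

A is a table. B is a stool. Three stools sit around the table at the −y, +y, +x sides. The gap between each stool and the table is 260 mm.

Each stool's nearest face is 260 mm from the table's bounding box.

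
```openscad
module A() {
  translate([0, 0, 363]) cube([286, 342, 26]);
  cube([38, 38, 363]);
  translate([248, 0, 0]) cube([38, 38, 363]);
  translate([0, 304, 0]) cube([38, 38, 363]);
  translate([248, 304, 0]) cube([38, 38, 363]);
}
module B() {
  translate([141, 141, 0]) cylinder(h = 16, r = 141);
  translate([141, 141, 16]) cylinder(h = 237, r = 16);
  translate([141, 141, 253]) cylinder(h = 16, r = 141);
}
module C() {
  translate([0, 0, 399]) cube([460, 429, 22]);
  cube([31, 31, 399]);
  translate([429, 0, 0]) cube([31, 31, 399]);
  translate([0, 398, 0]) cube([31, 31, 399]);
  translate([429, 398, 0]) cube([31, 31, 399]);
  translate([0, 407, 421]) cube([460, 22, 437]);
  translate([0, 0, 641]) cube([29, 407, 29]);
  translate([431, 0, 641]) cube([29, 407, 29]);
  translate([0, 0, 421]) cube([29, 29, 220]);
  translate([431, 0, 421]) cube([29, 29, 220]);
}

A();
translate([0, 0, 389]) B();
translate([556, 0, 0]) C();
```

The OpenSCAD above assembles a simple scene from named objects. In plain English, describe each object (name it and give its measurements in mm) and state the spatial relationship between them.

A is a simple wooden stool: a rectangular seat 286 mm (x) by 342 mm (y), 26 mm thick, top face at z = 389 mm, on four square legs, each 38×38 mm in cross-section. The legs rest on z = 0, each flush with a corner of the seat.

B is a spool: two coaxial disc flanges of radius 141 mm and thickness 16 mm, joined by a core cylinder of radius 16 mm and height 237 mm. The lower flange rests on z = 0 and the three cylinders share a vertical axis.

C is a chair: 460×429 mm seat, 22 mm thick, top at z = 421 mm, on four 31 mm square corner legs flush with the seat edges. A 22 mm thick backrest slab spans the full seat width, extending 437 mm above the seat top, its back face flush with the seat's +y edge. Two armrests of 29×29 mm section run along each side from the seat's front edge to the front of the backrest, top faces 249 mm above the seat top and outer faces flush with the seat's x-edges; a 29×29 mm post under the front of each armrest stands on the seat at the front corner.

The spool is on top of the stool. The chair is on the floor beside the stool on its +x side.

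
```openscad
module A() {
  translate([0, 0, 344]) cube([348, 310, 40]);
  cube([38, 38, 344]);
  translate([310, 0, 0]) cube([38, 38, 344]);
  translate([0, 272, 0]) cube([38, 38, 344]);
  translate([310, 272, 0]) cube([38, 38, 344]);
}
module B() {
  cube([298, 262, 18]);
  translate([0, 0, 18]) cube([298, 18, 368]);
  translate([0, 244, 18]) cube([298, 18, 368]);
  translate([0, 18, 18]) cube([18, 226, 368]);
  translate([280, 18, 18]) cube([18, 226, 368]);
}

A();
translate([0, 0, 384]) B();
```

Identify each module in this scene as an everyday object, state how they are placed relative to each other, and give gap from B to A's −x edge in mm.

A is a stool. B is an open box. The open box is on top of the stool. The gap from the open box to the stool's −x edge is 0 mm.

The open box's min-x is at 0; the stool's min-x is 0; gap = 0 mm.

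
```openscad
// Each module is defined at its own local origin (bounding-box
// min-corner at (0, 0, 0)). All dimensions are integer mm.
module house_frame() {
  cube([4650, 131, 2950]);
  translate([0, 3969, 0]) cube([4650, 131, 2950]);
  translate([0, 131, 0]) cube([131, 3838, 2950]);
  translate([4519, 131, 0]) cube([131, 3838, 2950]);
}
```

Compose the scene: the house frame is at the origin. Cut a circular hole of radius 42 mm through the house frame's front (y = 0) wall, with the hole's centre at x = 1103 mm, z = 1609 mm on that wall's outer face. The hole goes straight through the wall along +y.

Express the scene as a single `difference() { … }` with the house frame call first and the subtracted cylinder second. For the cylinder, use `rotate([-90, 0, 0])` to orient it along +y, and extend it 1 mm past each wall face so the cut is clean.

difference() {
  house_frame();
  translate([1103, -1, 1609]) rotate([-90, 0, 0]) cylinder(h = 133, r = 42);
}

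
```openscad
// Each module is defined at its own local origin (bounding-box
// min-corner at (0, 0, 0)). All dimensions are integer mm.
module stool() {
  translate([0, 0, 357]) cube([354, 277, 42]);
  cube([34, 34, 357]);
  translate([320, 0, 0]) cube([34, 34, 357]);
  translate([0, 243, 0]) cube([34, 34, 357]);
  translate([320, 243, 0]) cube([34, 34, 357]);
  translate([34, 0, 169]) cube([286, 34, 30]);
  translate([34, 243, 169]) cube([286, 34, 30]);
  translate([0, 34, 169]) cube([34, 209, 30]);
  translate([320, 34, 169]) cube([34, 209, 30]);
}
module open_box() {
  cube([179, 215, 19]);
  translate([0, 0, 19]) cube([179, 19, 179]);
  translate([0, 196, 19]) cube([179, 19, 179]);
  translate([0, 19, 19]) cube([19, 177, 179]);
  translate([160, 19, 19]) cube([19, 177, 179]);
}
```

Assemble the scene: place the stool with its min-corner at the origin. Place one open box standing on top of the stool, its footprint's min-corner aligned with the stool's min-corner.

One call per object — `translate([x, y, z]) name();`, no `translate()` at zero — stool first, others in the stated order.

stool();
translate([0, 0, 399]) open_box();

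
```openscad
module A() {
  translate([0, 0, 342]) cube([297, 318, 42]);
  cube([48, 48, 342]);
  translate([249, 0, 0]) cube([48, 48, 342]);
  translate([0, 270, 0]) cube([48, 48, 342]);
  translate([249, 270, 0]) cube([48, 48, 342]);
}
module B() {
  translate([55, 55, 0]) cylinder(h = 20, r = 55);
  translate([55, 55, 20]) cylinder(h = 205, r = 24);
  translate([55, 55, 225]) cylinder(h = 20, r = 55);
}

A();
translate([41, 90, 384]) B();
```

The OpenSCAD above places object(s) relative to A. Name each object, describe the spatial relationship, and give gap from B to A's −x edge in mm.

A is a stool. B is a spool. The spool is on top of the stool. The gap from the spool to the stool's −x edge is 41 mm.

The spool's min-x is at 41; the stool's min-x is 0; gap = 41 mm.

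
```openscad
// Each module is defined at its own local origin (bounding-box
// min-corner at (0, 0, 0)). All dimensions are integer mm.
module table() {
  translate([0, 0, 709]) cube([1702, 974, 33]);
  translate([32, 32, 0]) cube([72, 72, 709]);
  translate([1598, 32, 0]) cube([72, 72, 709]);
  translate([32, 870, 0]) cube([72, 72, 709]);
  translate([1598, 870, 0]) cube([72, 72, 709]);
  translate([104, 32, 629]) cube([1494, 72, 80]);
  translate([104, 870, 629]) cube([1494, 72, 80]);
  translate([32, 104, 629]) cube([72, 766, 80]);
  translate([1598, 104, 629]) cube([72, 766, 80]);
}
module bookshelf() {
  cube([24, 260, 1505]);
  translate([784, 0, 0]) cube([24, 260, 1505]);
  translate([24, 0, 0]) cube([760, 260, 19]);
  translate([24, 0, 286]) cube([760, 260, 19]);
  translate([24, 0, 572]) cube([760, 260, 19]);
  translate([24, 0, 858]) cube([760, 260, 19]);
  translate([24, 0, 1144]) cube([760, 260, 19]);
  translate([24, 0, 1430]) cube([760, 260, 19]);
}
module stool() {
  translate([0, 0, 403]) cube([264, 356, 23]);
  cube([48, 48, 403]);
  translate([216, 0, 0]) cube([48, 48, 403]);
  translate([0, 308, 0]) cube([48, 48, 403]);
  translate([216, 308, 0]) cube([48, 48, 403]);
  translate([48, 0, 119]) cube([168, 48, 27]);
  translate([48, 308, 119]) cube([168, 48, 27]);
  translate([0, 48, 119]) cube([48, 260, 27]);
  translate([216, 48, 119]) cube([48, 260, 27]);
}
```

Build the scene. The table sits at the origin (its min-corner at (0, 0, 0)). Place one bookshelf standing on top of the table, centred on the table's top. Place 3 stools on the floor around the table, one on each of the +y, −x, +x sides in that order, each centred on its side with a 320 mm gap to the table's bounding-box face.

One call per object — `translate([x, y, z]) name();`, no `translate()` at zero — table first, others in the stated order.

table();
translate([447, 357, 742]) bookshelf();
translate([719, 1294, 0]) stool();
translate([-584, 309, 0]) stool();
translate([2022, 309, 0]) stool();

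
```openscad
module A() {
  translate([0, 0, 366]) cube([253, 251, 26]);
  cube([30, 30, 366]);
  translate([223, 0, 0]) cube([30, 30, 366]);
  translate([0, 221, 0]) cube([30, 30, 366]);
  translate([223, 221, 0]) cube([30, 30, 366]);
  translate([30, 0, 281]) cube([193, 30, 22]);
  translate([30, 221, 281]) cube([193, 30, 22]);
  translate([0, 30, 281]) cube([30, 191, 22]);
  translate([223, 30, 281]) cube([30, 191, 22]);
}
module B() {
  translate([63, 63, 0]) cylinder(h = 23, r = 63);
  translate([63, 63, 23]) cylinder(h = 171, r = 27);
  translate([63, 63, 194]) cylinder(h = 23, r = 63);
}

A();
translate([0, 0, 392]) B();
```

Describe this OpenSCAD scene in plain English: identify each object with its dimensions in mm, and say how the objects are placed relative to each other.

A is a four-legged stool. The seat is 253×251 mm, 26 mm thick, top at z = 392 mm. It stands on four square legs, each 30×30 mm in cross-section, from z = 0 to the seat underside, each flush with a corner of the seat. Four stretchers, 30 mm wide and 22 mm tall, connect adjacent legs with their undersides at z = 281 mm, each running between the inner faces of the legs it joins and aligned with the legs' outer faces on the other axis.

B is a spool: two coaxial disc flanges of radius 63 mm and thickness 23 mm, joined by a core cylinder of radius 27 mm and height 171 mm. The lower flange rests on z = 0 and the three cylinders share a vertical axis.

The spool is on top of the stool.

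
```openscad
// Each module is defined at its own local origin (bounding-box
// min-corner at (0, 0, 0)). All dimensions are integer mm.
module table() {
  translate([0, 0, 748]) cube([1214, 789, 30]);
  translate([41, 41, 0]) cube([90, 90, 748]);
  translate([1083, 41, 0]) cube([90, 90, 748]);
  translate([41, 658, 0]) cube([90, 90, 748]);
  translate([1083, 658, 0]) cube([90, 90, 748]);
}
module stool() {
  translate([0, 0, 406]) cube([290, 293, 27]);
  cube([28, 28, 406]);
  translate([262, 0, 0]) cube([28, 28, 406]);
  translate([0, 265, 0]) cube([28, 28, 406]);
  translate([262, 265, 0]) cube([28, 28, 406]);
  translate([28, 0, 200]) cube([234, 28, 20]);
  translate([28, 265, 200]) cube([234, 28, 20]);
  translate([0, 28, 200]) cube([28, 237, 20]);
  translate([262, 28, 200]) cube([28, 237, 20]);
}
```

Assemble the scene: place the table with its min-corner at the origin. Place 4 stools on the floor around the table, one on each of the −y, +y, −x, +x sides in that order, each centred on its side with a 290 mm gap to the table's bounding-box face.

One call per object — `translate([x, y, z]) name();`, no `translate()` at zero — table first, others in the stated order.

table();
translate([462, -583, 0]) stool();
translate([462, 1079, 0]) stool();
translate([-580, 248, 0]) stool();
translate([1504, 248, 0]) stool();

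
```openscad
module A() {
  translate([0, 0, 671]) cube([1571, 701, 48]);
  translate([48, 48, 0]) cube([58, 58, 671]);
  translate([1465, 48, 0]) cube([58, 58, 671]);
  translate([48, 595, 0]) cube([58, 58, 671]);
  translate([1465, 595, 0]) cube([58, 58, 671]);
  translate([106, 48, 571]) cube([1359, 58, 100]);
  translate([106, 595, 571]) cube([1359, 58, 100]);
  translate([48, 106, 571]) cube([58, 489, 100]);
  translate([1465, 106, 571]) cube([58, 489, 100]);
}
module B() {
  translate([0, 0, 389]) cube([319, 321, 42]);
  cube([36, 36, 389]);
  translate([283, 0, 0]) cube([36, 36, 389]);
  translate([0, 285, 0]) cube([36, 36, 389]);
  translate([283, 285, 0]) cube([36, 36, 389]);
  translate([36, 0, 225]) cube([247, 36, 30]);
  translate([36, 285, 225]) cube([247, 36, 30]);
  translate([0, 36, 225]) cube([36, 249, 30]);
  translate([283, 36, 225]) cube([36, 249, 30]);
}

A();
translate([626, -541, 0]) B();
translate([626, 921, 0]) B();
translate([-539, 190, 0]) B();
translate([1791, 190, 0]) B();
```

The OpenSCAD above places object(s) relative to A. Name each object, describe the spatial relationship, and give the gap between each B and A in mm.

A is a table. B is a stool. Four stools sit around the table at the −y, +y, −x, +x sides. The gap between each stool and the table is 220 mm.

Each stool's nearest face is 220 mm from the table's bounding box.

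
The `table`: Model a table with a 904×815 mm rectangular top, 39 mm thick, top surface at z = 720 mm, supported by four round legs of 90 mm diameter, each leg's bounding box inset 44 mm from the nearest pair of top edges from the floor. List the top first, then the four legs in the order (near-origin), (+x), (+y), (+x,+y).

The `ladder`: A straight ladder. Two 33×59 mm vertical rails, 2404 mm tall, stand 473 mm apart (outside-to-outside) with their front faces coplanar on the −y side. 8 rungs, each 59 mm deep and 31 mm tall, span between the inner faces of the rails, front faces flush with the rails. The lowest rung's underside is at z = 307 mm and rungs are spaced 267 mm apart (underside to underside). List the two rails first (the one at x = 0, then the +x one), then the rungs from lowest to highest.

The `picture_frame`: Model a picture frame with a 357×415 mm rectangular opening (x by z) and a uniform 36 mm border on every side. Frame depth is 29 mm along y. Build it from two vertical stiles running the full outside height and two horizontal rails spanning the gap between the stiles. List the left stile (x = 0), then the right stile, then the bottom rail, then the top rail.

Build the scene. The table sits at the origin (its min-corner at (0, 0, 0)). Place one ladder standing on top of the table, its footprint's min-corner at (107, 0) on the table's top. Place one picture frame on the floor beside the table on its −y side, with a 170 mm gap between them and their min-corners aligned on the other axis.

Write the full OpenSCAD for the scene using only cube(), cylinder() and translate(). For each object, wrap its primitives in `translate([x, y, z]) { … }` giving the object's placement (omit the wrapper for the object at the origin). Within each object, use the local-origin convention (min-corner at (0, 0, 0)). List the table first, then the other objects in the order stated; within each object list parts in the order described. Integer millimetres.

translate([0, 0, 681]) cube([904, 815, 39]);
translate([89, 89, 0]) cylinder(h = 681, r = 45);
translate([815, 89, 0]) cylinder(h = 681, r = 45);
translate([89, 726, 0]) cylinder(h = 681, r = 45);
translate([815, 726, 0]) cylinder(h = 681, r = 45);
translate([107, 0, 720]) {
  cube([33, 59, 2404]);
  translate([440, 0, 0]) cube([33, 59, 2404]);
  translate([33, 0, 307]) cube([407, 59, 31]);
  translate([33, 0, 574]) cube([407, 59, 31]);
  translate([33, 0, 841]) cube([407, 59, 31]);
  translate([33, 0, 1108]) cube([407, 59, 31]);
  translate([33, 0, 1375]) cube([407, 59, 31]);
  translate([33, 0, 1642]) cube([407, 59, 31]);
  translate([33, 0, 1909]) cube([407, 59, 31]);
  translate([33, 0, 2176]) cube([407, 59, 31]);
}
translate([0, -199, 0]) {
  cube([36, 29, 487]);
  translate([393, 0, 0]) cube([36, 29, 487]);
  translate([36, 0, 0]) cube([357, 29, 36]);
  translate([36, 0, 451]) cube([357, 29, 36]);
}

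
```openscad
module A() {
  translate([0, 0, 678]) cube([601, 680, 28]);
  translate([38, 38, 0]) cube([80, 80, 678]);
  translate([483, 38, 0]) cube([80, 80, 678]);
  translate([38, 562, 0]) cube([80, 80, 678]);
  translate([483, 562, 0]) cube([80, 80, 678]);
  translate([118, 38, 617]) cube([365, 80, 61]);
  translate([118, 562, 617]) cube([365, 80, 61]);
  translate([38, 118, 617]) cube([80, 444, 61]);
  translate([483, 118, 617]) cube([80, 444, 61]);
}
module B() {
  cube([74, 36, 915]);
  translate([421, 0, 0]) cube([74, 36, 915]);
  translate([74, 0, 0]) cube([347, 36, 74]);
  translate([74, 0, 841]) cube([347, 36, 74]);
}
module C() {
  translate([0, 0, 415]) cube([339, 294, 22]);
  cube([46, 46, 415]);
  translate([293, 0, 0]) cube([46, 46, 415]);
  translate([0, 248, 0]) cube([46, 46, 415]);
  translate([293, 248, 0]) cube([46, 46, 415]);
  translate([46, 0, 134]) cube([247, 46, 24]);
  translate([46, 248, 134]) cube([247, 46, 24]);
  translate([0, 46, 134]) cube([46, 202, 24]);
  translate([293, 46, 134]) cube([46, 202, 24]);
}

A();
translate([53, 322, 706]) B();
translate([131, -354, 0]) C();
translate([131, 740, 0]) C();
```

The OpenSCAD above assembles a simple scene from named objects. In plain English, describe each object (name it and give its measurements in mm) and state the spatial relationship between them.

A is a table: top 601 mm (x) × 680 mm (y), 28 mm thick, upper face at z = 706 mm, on four 80×80 mm square legs, each inset 38 mm from the nearest pair of top edges, running from z = 0 to the bottom of the top. Four apron rails, 80 mm thick and 61 mm tall, run between adjacent legs with their top edges flush with the underside of the top and their outer faces flush with the legs' outer faces.

B is a picture frame with a 347×767 mm rectangular opening (x by z) and a uniform 74 mm border on every side. Frame depth is 36 mm along y. It is built from two vertical stiles running the full outside height and two horizontal rails spanning the gap between the stiles.

C is a four-legged stool. The seat is a 339×294×22 mm slab whose top surface is at z = 437 mm; four square legs, each 46×46 mm in cross-section, run from the floor (z = 0) to the underside of the seat, each flush with a corner of the seat. Four stretchers, 46 mm wide and 24 mm tall, connect adjacent legs with their undersides at z = 134 mm, each running between the inner faces of the legs it joins and aligned with the legs' outer faces on the other axis.

The picture frame is on top of the table, centred. Two stools sit around the table at the −y, +y sides.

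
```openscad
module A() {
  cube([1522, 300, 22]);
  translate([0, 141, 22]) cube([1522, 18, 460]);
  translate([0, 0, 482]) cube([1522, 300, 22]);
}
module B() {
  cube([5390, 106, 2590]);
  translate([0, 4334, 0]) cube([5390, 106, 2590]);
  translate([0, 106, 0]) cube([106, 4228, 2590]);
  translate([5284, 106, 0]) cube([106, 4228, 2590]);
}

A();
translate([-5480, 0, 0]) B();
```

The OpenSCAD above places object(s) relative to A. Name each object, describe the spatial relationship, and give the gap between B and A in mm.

A is an I-beam. B is a house frame. The house frame is on the floor beside the I-beam on its −x side. The gap between the house frame and the I-beam is 90 mm.

The house frame's nearest face is 90 mm from the I-beam's −x face.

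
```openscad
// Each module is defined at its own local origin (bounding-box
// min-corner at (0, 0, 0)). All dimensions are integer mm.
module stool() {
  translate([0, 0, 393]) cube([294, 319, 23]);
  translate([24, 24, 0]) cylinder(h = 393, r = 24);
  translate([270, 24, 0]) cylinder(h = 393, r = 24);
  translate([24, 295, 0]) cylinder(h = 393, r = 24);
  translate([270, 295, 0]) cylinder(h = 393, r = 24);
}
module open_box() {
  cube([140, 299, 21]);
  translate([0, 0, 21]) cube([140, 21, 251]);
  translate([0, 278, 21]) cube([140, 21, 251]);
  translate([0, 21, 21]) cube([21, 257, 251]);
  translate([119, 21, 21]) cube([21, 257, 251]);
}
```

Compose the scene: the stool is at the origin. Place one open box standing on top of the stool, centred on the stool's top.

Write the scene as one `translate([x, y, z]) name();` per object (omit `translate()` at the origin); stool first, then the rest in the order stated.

stool();
translate([77, 10, 416]) open_box();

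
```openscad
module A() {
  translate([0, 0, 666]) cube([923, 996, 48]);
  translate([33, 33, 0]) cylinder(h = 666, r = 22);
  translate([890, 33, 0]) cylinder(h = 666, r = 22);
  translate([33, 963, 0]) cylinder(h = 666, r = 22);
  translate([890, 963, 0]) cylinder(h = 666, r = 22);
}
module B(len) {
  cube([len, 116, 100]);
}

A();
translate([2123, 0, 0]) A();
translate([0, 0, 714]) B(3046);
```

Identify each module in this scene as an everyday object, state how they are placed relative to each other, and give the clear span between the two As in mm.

A is a table. B is a beam. A beam spans the tops of two tables. The clear span between the two tables is 1200 mm.

Second table starts at x = 2123; first ends at x = 923; clear span = 2123 − 923 = 1200 mm.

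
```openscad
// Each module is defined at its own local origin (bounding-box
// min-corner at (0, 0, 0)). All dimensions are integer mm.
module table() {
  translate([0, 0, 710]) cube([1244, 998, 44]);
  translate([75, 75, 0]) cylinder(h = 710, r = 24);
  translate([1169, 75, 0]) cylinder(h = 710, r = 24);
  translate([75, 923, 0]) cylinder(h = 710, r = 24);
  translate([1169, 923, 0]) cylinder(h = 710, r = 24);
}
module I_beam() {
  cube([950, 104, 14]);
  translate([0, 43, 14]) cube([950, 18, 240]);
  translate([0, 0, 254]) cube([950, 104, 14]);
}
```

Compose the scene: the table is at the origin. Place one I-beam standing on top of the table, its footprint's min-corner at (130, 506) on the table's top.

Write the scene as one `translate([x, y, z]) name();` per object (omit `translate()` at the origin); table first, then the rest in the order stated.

table();
translate([130, 506, 754]) I_beam();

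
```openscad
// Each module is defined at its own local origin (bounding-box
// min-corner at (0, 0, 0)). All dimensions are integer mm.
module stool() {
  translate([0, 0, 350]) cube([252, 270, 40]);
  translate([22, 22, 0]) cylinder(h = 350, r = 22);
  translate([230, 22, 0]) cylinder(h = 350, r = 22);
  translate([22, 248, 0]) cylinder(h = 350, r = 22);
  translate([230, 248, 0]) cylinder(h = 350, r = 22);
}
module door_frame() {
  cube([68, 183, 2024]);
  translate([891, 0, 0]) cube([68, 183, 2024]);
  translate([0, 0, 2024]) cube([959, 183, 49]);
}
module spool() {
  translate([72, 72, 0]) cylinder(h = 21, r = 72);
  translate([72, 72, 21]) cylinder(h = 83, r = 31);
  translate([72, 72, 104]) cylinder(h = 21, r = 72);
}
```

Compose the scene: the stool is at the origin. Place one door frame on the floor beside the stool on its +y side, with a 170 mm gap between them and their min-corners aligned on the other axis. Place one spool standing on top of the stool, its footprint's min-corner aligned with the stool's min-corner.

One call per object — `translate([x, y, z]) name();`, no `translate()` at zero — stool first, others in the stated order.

stool();
translate([0, 440, 0]) door_frame();
translate([0, 0, 390]) spool();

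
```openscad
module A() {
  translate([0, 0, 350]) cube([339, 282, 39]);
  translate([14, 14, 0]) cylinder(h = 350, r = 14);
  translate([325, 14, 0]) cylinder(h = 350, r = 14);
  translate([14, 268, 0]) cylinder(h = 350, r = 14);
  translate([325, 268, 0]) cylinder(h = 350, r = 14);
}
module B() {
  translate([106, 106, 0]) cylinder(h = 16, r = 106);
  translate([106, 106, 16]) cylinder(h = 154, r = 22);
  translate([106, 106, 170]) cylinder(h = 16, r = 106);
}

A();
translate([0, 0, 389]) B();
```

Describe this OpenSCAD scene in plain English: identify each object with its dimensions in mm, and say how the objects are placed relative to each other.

A is a four-legged stool. The seat is a 339×282×39 mm slab whose top surface is at z = 389 mm; four round legs, each 28 mm in diameter, run from the floor (z = 0) to the underside of the seat, each leg's axis is inset half a diameter from the nearest pair of seat edges (so the leg's bounding box is flush with the corner).

B is a spool: two coaxial disc flanges of radius 106 mm and thickness 16 mm, joined by a core cylinder of radius 22 mm and height 154 mm. The lower flange rests on z = 0 and the three cylinders share a vertical axis.

The spool is on top of the stool.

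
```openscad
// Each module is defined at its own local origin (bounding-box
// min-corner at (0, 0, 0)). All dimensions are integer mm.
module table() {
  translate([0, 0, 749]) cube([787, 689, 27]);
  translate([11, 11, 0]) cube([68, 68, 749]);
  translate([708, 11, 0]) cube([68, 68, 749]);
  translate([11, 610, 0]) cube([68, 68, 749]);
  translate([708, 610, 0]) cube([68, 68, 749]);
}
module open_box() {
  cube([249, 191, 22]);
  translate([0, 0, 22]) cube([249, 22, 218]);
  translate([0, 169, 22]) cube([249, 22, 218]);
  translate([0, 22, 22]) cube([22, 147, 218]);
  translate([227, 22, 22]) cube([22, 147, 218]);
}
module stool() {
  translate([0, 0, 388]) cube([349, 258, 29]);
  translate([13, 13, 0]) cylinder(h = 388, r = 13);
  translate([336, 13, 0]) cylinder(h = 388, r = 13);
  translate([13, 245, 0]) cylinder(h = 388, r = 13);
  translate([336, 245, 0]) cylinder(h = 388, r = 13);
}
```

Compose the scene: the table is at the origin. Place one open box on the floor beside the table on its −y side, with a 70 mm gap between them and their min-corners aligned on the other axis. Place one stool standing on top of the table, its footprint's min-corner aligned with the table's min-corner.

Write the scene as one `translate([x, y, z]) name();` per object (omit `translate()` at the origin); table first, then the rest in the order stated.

table();
translate([0, -261, 0]) open_box();
translate([0, 0, 776]) stool();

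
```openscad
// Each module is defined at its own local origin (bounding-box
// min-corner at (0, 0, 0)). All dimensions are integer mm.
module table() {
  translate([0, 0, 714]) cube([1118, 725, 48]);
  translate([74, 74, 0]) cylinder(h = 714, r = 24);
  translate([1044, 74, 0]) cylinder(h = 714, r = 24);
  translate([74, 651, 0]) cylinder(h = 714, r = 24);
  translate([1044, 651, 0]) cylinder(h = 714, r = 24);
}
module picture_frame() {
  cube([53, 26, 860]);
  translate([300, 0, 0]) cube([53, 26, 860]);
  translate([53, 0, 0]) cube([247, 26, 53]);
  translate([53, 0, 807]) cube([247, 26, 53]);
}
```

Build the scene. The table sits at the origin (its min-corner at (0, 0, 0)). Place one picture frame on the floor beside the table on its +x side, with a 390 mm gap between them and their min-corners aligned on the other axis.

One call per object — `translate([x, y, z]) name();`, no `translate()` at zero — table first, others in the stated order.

table();
translate([1508, 0, 0]) picture_frame();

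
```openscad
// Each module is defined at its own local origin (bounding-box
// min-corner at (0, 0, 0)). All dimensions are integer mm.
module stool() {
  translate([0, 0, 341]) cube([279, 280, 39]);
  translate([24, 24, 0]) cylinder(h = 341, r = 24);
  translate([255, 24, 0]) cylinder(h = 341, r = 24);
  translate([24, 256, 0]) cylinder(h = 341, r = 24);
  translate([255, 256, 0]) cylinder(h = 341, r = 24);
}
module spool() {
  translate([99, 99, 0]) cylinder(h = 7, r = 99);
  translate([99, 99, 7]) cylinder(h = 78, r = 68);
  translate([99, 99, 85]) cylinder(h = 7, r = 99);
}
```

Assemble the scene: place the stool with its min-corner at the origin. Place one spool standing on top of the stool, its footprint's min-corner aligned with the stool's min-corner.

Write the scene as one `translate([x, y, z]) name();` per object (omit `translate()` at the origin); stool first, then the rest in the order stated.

stool();
translate([0, 0, 380]) spool();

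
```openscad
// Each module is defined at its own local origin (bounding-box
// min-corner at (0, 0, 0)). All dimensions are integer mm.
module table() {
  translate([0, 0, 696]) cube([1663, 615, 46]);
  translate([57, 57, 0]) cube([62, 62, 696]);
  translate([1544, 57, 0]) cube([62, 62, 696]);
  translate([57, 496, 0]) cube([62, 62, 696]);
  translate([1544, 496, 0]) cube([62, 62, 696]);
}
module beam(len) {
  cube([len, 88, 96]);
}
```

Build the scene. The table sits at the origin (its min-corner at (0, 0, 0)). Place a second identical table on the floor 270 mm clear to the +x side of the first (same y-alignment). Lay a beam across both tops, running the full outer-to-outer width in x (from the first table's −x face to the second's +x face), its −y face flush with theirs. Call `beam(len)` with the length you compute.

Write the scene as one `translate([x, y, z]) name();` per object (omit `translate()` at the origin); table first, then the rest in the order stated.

table();
translate([1933, 0, 0]) table();
translate([0, 0, 742]) beam(3596);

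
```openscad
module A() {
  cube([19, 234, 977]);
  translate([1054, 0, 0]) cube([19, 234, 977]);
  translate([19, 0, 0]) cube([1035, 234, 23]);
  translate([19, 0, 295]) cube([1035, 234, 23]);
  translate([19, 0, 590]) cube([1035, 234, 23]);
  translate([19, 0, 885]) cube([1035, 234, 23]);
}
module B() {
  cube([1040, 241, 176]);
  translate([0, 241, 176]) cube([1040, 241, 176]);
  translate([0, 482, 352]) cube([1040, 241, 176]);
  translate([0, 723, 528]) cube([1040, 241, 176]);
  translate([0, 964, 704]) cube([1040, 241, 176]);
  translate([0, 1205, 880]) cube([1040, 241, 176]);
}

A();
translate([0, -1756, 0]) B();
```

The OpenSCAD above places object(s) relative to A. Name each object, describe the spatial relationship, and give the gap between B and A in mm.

A is a bookshelf. B is a staircase. The staircase is on the floor beside the bookshelf on its −y side. The gap between the staircase and the bookshelf is 310 mm.

The staircase's nearest face is 310 mm from the bookshelf's −y face.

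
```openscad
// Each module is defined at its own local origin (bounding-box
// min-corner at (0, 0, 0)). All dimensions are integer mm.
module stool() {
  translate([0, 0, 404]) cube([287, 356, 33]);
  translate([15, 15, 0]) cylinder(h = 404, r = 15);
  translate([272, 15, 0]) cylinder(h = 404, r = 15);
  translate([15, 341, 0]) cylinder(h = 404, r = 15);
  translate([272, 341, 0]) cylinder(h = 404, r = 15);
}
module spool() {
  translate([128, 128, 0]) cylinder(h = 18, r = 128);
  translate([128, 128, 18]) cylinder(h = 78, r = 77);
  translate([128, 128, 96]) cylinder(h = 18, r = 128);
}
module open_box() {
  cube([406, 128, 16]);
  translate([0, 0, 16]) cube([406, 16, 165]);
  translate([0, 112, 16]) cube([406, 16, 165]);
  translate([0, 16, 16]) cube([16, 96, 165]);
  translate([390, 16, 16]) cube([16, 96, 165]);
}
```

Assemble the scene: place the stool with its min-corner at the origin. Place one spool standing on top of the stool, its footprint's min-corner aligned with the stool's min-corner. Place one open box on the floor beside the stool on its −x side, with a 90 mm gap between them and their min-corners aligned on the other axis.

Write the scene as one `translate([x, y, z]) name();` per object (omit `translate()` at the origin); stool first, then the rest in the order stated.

stool();
translate([0, 0, 437]) spool();
translate([-496, 0, 0]) open_box();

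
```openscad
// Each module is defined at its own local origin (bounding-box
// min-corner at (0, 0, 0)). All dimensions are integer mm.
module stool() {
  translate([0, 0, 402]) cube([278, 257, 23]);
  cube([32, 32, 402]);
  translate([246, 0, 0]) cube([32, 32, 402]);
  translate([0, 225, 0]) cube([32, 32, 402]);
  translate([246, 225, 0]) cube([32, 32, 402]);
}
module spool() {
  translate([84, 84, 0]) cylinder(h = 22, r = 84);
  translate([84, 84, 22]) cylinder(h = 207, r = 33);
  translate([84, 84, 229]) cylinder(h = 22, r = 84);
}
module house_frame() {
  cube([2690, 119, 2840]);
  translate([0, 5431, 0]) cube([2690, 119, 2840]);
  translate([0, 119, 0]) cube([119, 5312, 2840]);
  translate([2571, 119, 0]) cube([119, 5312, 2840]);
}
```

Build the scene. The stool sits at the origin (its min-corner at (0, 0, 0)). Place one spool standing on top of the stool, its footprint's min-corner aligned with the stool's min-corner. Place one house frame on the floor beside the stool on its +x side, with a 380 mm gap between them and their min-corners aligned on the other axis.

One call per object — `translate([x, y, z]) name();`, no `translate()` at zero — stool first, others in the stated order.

stool();
translate([0, 0, 425]) spool();
translate([658, 0, 0]) house_frame();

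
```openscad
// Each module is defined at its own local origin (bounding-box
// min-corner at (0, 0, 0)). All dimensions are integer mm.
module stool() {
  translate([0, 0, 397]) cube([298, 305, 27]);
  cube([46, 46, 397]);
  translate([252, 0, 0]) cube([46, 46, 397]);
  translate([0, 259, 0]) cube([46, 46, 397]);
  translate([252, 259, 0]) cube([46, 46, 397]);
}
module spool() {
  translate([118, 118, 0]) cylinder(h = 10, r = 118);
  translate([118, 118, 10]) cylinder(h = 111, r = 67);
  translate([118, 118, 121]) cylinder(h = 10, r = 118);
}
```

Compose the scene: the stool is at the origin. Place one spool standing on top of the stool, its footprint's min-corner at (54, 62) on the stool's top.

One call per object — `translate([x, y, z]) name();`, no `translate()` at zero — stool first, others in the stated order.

stool();
translate([54, 62, 424]) spool();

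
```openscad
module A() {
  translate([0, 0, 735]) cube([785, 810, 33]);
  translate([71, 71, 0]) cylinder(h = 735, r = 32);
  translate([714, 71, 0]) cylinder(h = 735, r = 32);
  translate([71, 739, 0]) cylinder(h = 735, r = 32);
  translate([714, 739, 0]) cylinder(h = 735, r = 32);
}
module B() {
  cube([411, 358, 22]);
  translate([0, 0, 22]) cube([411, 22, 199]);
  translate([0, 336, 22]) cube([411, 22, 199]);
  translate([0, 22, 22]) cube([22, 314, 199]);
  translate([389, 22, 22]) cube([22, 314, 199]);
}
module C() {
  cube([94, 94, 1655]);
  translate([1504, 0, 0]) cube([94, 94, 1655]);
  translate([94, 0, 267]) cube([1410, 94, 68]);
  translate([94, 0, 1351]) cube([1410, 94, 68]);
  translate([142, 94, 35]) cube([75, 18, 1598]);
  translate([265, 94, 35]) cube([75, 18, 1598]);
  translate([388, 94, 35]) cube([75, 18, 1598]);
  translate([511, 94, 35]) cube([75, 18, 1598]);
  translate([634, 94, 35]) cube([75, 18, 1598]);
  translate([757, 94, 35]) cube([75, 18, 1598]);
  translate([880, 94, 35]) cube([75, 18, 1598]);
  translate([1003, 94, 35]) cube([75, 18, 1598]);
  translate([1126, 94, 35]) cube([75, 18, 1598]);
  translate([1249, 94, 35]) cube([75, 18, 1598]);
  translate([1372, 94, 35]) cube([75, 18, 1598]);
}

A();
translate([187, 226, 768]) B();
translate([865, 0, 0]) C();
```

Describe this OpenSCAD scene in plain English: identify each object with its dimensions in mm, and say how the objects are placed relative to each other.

A is a table: top 785 mm (x) × 810 mm (y), 33 mm thick, upper face at z = 768 mm, on four round legs of 64 mm diameter, each leg's bounding box inset 39 mm from the nearest pair of top edges, running from z = 0 to the bottom of the top.

B is an open storage box with external size 411×358×221 mm and wall thickness 22 mm (the base is also 22 mm thick). The base covers the whole footprint; the four walls stand on the base, with the y-facing walls full-width and the x-facing walls fitting between their inner faces.

C is a fence section. Two 94×94 mm posts, 1655 mm tall, stand on the floor with a clear span of 1410 mm between their inner faces. Two horizontal rails of 94×68 mm section span the gap between the posts with their undersides at z = 267 mm and z = 1351 mm, flush with the posts' −y face. 11 pickets, each 75 mm wide, 18 mm thick and 1598 mm tall, are fixed to the +y face of the rails with their bottoms at z = 35 mm, evenly spaced across the span with equal gaps (rounded down to the nearest mm) at the −x end and between each pair — any rounding remainder accumulates at the +x end.

The open box is on top of the table, centred. The fence section is on the floor beside the table on its +x side.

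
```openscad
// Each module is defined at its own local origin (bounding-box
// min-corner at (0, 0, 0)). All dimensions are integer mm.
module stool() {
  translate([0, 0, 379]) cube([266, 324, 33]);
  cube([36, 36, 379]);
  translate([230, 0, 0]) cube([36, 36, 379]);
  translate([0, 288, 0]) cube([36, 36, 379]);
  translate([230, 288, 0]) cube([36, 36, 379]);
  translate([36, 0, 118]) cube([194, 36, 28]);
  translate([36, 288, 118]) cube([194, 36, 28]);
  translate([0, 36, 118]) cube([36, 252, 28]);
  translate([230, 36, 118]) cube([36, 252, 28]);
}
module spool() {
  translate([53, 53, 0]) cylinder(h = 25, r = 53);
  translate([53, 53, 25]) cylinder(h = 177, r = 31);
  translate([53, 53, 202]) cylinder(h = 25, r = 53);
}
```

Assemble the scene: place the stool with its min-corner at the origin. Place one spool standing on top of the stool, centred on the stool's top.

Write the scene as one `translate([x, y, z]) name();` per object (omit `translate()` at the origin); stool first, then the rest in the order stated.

stool();
translate([80, 109, 412]) spool();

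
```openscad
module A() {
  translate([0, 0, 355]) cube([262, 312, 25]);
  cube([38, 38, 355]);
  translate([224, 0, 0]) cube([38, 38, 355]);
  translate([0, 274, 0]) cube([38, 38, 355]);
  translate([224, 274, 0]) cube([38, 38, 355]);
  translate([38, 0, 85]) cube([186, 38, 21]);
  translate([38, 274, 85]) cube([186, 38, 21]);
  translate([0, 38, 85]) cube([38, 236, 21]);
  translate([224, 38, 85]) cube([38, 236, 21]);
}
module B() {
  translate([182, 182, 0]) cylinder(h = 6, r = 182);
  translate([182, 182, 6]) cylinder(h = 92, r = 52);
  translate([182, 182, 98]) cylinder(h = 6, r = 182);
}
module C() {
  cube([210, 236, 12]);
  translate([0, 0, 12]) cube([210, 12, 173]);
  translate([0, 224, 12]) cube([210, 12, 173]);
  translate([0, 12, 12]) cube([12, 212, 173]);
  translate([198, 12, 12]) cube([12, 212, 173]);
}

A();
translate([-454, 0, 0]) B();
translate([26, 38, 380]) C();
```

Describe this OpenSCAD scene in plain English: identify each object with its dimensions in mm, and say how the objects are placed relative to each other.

A is a simple wooden stool: a rectangular seat 262 mm (x) by 312 mm (y), 25 mm thick, top face at z = 380 mm, on four square legs, each 38×38 mm in cross-section. The legs rest on z = 0, each flush with a corner of the seat. Four stretchers, 38 mm wide and 21 mm tall, connect adjacent legs with their undersides at z = 85 mm, each running between the inner faces of the legs it joins and aligned with the legs' outer faces on the other axis.

B is a spool: two coaxial disc flanges of radius 182 mm and thickness 6 mm, joined by a core cylinder of radius 52 mm and height 92 mm. The lower flange rests on z = 0 and the three cylinders share a vertical axis.

C is an open storage box with external size 210×236×185 mm and wall thickness 12 mm (the base is also 12 mm thick). The base covers the whole footprint; the four walls stand on the base, with the y-facing walls full-width and the x-facing walls fitting between their inner faces.

The spool is on the floor beside the stool on its −x side. The open box is on top of the stool, centred.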